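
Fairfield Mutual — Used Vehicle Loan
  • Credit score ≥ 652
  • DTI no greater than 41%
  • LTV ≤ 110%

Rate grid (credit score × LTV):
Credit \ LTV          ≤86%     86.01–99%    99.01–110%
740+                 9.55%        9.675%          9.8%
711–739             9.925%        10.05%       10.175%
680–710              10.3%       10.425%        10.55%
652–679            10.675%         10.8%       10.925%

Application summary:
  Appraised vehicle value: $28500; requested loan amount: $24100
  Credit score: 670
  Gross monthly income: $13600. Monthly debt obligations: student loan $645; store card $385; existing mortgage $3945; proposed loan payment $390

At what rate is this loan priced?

10.675%

Credit score 670 ≥ 652; Total monthly debts = (645 + 385 + 3,945 + 390) = 5,365. Debt-to-income = 5,365/13,600 = 39.4% — meets 41% limit
LTV = 24,100/28,500 = 84.6% ≤ 110%
Row: 670 falls in 652–679. Column: 84.6% falls in ≤86%. Rate = 10.675%.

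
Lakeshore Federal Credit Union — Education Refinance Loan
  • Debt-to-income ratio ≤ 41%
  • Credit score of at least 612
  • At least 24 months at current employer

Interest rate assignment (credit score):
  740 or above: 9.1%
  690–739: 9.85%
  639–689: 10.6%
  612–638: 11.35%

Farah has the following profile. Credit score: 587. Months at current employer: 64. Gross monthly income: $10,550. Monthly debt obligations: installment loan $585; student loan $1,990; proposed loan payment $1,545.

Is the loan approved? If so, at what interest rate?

Credit score 587 < 612 (below minimum)
Employment 64 ≥ 24 months
Total monthly debts = (585 + 1,990 + 1,545) = 4,120. DTI: 4,120 ÷ 10,550 = 39.1%, within the 41% cap
Not all requirements met → denied.

Denied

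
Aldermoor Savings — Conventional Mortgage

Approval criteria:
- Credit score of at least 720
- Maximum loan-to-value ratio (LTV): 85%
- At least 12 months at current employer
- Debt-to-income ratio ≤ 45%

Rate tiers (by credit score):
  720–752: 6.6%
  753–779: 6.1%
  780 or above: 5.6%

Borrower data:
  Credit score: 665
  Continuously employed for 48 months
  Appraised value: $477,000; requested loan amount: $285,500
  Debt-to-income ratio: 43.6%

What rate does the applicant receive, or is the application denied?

Credit score 665 < 720 (below minimum)
LTV: 285,500 ÷ 477,000 = 59.9%, within 85% cap
Employment 48 ≥ 12 months
DTI 43.6% is within the 45% limit
Not all requirements met → denied.

Denied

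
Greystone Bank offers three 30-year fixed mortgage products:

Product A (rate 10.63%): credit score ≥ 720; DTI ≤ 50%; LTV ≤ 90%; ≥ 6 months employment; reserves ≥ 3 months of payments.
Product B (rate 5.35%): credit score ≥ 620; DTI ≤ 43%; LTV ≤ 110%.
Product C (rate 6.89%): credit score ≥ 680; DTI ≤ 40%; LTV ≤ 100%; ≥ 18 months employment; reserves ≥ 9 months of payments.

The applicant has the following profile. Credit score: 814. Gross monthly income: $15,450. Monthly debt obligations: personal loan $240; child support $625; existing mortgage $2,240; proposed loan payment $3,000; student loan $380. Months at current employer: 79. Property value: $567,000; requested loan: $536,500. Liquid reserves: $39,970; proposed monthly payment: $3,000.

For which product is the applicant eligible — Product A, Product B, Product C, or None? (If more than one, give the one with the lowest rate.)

Total debts = (240 + 625 + 2,240 + 3,000 + 380) = 6,485; DTI = 6,485/15,450 = 42%.
LTV = 536,500/567,000 = 94.6%.
Reserves = 39,970/3,000 = 13.3 months.
Product A: score 814 ≥ 720; DTI 42% ≤ 50%; LTV 94.6% > 90%; employment 79 ≥ 6 mo; reserves 13.3 ≥ 3 mo → does not qualify.
Product B: score 814 ≥ 620; DTI 42% ≤ 43%; LTV 94.6% ≤ 110% → qualifies.
Product C: score 814 ≥ 680; DTI 42% > 40%; LTV 94.6% ≤ 100%; employment 79 ≥ 18 mo; reserves 13.3 ≥ 9 mo → does not qualify.

Product B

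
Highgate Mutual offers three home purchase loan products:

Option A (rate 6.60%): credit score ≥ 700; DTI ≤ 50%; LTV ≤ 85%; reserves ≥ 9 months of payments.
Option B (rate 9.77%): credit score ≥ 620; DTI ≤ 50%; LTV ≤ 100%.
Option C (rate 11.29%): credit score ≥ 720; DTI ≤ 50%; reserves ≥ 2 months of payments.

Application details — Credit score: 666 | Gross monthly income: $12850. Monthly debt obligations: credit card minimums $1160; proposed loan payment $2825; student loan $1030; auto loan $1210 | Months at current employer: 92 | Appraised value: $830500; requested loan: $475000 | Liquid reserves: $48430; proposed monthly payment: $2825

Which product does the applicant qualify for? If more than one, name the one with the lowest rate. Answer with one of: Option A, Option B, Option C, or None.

Total debts = (1,160 + 2,825 + 1,030 + 1,210) = 6,225; DTI = 6,225/12,850 = 48.4%.
LTV = 475,000/830,500 = 57.2%.
Reserves = 48,430/2,825 = 17.1 months.
Option A: score 666 < 700; DTI 48.4% ≤ 50%; LTV 57.2% ≤ 85%; reserves 17.1 ≥ 9 mo → does not qualify.
Option B: score 666 ≥ 620; DTI 48.4% ≤ 50%; LTV 57.2% ≤ 100% → qualifies.
Option C: score 666 < 720; DTI 48.4% ≤ 50%; reserves 17.1 ≥ 2 mo → does not qualify.

Option B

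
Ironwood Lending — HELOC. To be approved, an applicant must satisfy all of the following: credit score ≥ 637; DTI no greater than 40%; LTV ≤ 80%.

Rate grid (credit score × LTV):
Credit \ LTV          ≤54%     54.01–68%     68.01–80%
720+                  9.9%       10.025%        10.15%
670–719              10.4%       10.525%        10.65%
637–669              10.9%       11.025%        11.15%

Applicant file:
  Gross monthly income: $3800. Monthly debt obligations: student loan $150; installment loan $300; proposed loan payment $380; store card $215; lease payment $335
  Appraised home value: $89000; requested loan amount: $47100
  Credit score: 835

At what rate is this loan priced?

Credit score 835 ≥ 637; Total monthly debts = (150 + 300 + 380 + 215 + 335) = 1,380. DTI = 1,380/3,800 = 36.3% ≤ 40%
LTV = 47,100/89,000 = 52.9% ≤ 80%
Credit 835 → row 720+; LTV 52.9% → column ≤54%. Grid cell → 9.9%.

9.9%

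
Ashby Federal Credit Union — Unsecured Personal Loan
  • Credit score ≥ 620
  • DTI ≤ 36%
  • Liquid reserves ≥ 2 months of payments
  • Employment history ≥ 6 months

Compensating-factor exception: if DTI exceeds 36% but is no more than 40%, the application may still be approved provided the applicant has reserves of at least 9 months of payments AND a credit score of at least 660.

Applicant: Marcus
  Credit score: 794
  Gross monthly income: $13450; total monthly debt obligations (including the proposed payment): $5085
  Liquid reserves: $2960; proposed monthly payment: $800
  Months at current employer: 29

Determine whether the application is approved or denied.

Credit score 794 ≥ 620 (meets base)
DTI = 5,085/13,450 = 37.8% > 36% — standard DTI limit exceeded.
Reserves: 2,960 ÷ 800 = 3.7 months (meets 2-month minimum)
Employment 29 ≥ 6 months
37.8% falls in the override range (36%–40%), so the compensating-factor test applies.
Override check — reserves: 3.7 mo (short of 9); score: 794 (ok).
Compensating-factor requirement not fully met.

Denied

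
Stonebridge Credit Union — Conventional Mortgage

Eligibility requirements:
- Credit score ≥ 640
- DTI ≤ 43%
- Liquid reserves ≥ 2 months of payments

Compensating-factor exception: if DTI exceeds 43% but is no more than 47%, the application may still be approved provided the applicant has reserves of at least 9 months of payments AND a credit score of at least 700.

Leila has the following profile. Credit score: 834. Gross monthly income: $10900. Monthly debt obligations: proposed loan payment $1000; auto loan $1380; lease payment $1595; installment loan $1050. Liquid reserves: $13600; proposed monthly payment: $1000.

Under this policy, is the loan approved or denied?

Approved

Credit score 834 ≥ 640 (meets base)
Total debts = (1,000 + 1,380 + 1,595 + 1,050) = 5,025. DTI: 5,025 ÷ 10,900 = 46.1%, over the 43% base limit.
Reserves = 13,600/1,000 = 13.6 months ≥ 2
DTI 46.1% is within the 43%–47% exception band; checking compensating factors.
Reserves 13.6 ≥ 9 months; credit score 834 ≥ 700.
Both compensating conditions met → exception applies.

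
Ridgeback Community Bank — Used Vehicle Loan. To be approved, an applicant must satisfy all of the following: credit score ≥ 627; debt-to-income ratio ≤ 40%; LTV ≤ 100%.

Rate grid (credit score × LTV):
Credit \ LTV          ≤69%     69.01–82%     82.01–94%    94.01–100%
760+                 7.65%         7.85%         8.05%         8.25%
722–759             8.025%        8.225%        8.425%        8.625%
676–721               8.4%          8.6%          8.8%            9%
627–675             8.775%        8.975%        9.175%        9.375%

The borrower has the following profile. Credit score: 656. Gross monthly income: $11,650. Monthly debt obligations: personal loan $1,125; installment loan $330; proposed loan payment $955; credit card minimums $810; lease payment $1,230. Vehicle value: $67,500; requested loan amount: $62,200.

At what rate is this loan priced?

Credit score 656 ≥ 627; Total monthly debts = (1,125 + 330 + 955 + 810 + 1,230) = 4,450. DTI = 4,450/11,650 = 38.2% ≤ 40%
LTV: 62,200 ÷ 67,500 = 92.1%, within 100% cap
Row: 656 falls in 627–675. Column: 92.1% falls in 82.01–94%. Rate = 9.175%.

9.175%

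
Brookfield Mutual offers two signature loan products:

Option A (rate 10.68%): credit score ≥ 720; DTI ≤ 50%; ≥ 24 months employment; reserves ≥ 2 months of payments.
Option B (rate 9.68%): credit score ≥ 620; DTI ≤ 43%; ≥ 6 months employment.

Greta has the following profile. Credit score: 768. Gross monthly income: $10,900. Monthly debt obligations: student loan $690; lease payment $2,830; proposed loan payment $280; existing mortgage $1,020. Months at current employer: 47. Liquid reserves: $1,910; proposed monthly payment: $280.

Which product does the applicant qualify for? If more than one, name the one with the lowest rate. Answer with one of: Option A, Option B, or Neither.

Total debts = (690 + 2,830 + 280 + 1,020) = 4,820; DTI = 4,820/10,900 = 44.2%.
Reserves = 1,910/280 = 6.8 months.
Option A: score 768 ≥ 720; DTI 44.2% ≤ 50%; employment 47 ≥ 24 mo; reserves 6.8 ≥ 2 mo → qualifies.
Option B: score 768 ≥ 620; DTI 44.2% > 43%; employment 47 ≥ 6 mo → does not qualify.

Option A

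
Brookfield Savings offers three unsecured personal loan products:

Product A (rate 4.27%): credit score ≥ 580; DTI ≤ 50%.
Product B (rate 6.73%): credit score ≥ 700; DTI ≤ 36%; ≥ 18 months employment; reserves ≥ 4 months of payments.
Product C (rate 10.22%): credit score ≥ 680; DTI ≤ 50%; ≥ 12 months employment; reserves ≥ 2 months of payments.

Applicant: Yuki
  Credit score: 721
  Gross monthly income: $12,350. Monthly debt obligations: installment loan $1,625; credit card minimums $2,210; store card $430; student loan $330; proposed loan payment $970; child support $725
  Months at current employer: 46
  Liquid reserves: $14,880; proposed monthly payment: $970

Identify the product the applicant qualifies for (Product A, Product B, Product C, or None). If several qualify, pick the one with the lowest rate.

Total debts = (1,625 + 2,210 + 430 + 330 + 970 + 725) = 6,290; DTI = 6,290/12,350 = 50.9%.
Reserves = 14,880/970 = 15.3 months.
Product A: score 721 ≥ 580; DTI 50.9% > 50% → does not qualify.
Product B: score 721 ≥ 700; DTI 50.9% > 36%; employment 46 ≥ 18 mo; reserves 15.3 ≥ 4 mo → does not qualify.
Product C: score 721 ≥ 680; DTI 50.9% > 50%; employment 46 ≥ 12 mo; reserves 15.3 ≥ 2 mo → does not qualify.

None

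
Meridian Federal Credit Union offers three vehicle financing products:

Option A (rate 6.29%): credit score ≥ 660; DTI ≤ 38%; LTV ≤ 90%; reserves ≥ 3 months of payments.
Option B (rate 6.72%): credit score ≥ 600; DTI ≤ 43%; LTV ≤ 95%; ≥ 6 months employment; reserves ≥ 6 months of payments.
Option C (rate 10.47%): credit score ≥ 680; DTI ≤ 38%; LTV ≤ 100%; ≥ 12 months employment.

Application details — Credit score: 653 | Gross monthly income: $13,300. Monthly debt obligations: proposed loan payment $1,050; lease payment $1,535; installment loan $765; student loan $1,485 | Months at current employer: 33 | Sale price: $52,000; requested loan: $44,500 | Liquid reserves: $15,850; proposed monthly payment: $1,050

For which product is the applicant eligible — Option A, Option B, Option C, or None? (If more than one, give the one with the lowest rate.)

Option B

Total debts = (1,050 + 1,535 + 765 + 1,485) = 4,835; DTI = 4,835/13,300 = 36.4%.
LTV = 44,500/52,000 = 85.6%.
Reserves = 15,850/1,050 = 15.1 months.
Option A: score 653 < 660; DTI 36.4% ≤ 38%; LTV 85.6% ≤ 90%; reserves 15.1 ≥ 3 mo → does not qualify.
Option B: score 653 ≥ 600; DTI 36.4% ≤ 43%; LTV 85.6% ≤ 95%; employment 33 ≥ 6 mo; reserves 15.1 ≥ 6 mo → qualifies.
Option C: score 653 < 680; DTI 36.4% ≤ 38%; LTV 85.6% ≤ 100%; employment 33 ≥ 12 mo → does not qualify.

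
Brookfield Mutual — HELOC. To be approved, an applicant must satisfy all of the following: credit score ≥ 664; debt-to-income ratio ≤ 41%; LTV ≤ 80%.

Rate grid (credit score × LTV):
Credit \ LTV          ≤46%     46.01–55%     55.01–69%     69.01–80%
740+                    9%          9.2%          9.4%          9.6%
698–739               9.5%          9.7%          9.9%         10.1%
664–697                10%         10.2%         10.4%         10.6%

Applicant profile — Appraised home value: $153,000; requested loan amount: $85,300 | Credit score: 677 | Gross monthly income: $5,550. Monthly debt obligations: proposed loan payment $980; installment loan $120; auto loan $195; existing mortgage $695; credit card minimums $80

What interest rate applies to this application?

10.4%

Credit score 677 ≥ 664; Total monthly debts = (980 + 120 + 195 + 695 + 80) = 2,070. DTI = 2,070/5,550 = 37.3% ≤ 41%
LTV: 85,300 ÷ 153,000 = 55.8%, within 80% cap
Score 677 is in the 664–697 band; LTV 55.8% is in the 55.01–69% band → 10.4%.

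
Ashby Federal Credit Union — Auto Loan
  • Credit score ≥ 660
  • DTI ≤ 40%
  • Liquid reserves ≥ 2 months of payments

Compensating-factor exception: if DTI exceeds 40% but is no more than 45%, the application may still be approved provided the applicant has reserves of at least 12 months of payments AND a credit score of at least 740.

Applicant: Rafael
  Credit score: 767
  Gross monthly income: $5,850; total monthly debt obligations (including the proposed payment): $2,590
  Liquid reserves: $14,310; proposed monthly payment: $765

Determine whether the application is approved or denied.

Approved

Credit score 767 ≥ 660 (meets base)
DTI: 2,590 ÷ 5,850 = 44.3%, over the 40% base limit.
Liquid reserves cover 14,310/765 = 18.7 months — ≥ 2 required
44.3% falls in the override range (40%–45%), so the compensating-factor test applies.
Reserves 18.7 ≥ 12 months; credit score 767 ≥ 740.
Both compensating conditions met → exception applies.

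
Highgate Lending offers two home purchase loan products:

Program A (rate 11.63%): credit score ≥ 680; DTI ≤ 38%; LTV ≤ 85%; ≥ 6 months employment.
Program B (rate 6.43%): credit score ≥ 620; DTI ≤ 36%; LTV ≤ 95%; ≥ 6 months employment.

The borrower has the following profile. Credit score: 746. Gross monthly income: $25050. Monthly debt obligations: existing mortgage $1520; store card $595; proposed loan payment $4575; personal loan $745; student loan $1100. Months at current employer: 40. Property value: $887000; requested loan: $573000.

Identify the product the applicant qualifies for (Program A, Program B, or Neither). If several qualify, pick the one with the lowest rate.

Program B

Total debts = (1,520 + 595 + 4,575 + 745 + 1,100) = 8,535; DTI = 8,535/25,050 = 34.1%.
LTV = 573,000/887,000 = 64.6%.
Program A: score 746 ≥ 680; DTI 34.1% ≤ 38%; LTV 64.6% ≤ 85%; employment 40 ≥ 6 mo → qualifies.
Program B: score 746 ≥ 620; DTI 34.1% ≤ 36%; LTV 64.6% ≤ 95%; employment 40 ≥ 6 mo → qualifies.
Qualifying: Program A, Program B. Lowest rate is 6.43% → Program B.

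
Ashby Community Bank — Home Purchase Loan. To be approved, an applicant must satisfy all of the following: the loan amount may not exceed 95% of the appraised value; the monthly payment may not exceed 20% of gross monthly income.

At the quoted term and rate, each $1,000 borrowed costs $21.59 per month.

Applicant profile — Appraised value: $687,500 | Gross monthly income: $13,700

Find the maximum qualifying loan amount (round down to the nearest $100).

$126,900

Payment cap: 20% × $13,700 = $2,740/month.
At $21.59 per $1,000, that supports 2,740/21.59 × 1,000 ≈ $126,910 → $126,900.
LTV cap: 95% × $687,500 = $653,125 → $653,100.
Binding constraint: payment-to-income.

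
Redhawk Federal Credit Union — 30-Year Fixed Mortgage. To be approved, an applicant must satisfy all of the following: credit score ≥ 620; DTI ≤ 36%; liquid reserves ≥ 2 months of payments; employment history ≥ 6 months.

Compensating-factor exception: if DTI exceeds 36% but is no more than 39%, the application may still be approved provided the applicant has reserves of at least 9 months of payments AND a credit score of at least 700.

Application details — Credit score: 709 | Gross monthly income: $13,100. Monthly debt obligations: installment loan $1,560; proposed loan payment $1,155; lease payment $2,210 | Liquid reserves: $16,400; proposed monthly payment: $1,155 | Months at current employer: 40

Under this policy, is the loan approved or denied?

Credit score 709 ≥ 620 (meets base)
Total debts = (1,560 + 1,155 + 2,210) = 4,925. DTI = 4,925/13,100 = 37.6% > 36% — standard DTI limit exceeded.
Liquid reserves cover 16,400/1,155 = 14.2 months — ≥ 2 required
Employment 40 ≥ 6 months
37.6% falls in the override range (36%–39%), so the compensating-factor test applies.
Reserves 14.2 ≥ 9 months; credit score 709 ≥ 700.
Both override conditions satisfied; DTI exception granted.

Approved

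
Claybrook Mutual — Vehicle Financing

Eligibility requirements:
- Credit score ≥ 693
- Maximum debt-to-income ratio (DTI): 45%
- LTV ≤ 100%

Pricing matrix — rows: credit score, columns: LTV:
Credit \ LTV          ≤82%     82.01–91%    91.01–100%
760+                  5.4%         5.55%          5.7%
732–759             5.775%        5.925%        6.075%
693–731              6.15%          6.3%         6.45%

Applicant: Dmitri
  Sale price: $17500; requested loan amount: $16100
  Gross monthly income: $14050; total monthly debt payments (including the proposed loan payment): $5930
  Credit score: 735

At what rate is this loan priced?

Credit score 735 ≥ 693; DTI: 5,930 ÷ 14,050 = 42.2%, within the 45% cap
LTV: 16,100 ÷ 17,500 = 92%, within 100% cap
Row: 735 falls in 732–759. Column: 92% falls in 91.01–100%. Rate = 6.075%.

6.075%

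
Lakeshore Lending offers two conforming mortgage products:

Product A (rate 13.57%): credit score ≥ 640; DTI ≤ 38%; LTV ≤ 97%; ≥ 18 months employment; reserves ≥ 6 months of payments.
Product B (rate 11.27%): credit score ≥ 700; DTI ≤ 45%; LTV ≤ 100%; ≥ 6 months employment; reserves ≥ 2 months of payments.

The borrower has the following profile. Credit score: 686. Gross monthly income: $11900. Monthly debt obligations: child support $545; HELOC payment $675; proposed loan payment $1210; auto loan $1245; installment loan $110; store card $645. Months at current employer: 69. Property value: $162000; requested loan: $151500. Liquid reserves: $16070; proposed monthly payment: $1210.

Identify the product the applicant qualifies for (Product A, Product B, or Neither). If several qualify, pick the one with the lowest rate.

Total debts = (545 + 675 + 1,210 + 1,245 + 110 + 645) = 4,430; DTI = 4,430/11,900 = 37.2%.
LTV = 151,500/162,000 = 93.5%.
Reserves = 16,070/1,210 = 13.3 months.
Product A: score 686 ≥ 640; DTI 37.2% ≤ 38%; LTV 93.5% ≤ 97%; employment 69 ≥ 18 mo; reserves 13.3 ≥ 6 mo → qualifies.
Product B: score 686 < 700; DTI 37.2% ≤ 45%; LTV 93.5% ≤ 100%; employment 69 ≥ 6 mo; reserves 13.3 ≥ 2 mo → does not qualify.

Product A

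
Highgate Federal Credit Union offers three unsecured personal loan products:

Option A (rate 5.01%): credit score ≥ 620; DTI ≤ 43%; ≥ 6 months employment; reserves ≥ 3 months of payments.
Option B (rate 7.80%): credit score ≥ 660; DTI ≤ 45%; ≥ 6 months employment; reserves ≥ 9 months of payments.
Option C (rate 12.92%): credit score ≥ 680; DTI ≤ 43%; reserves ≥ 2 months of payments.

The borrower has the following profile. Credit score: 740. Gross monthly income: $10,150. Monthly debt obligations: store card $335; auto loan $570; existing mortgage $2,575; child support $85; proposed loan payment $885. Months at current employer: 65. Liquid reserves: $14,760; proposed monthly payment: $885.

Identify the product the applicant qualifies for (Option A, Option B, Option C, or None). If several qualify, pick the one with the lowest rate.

Option B

Total debts = (335 + 570 + 2,575 + 85 + 885) = 4,450; DTI = 4,450/10,150 = 43.8%.
Reserves = 14,760/885 = 16.7 months.
Option A: score 740 ≥ 620; DTI 43.8% > 43%; employment 65 ≥ 6 mo; reserves 16.7 ≥ 3 mo → does not qualify.
Option B: score 740 ≥ 660; DTI 43.8% ≤ 45%; employment 65 ≥ 6 mo; reserves 16.7 ≥ 9 mo → qualifies.
Option C: score 740 ≥ 680; DTI 43.8% > 43%; reserves 16.7 ≥ 2 mo → does not qualify.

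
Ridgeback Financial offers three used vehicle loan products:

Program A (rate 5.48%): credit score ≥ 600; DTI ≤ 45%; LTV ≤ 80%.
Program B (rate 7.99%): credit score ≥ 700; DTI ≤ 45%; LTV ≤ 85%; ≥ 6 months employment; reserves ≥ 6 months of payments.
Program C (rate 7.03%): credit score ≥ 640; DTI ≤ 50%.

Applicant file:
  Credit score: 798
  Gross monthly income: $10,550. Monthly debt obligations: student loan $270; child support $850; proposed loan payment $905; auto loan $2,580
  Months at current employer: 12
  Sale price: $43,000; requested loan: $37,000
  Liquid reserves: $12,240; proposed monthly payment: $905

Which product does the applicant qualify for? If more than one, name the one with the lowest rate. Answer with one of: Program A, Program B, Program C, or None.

Total debts = (270 + 850 + 905 + 2,580) = 4,605; DTI = 4,605/10,550 = 43.6%.
LTV = 37,000/43,000 = 86%.
Reserves = 12,240/905 = 13.5 months.
Program A: score 798 ≥ 600; DTI 43.6% ≤ 45%; LTV 86% > 80% → does not qualify.
Program B: score 798 ≥ 700; DTI 43.6% ≤ 45%; LTV 86% > 85%; employment 12 ≥ 6 mo; reserves 13.5 ≥ 6 mo → does not qualify.
Program C: score 798 ≥ 640; DTI 43.6% ≤ 50% → qualifies.

Program C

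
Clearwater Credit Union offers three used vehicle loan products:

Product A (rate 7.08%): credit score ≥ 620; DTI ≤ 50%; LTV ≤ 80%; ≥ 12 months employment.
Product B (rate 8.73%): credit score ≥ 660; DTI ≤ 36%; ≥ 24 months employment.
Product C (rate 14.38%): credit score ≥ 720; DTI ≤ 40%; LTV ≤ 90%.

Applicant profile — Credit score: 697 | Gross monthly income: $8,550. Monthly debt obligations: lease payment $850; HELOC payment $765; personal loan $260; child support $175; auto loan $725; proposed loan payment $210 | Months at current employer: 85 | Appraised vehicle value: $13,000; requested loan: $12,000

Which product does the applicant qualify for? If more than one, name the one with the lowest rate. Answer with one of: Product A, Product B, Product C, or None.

Total debts = (850 + 765 + 260 + 175 + 725 + 210) = 2,985; DTI = 2,985/8,550 = 34.9%.
LTV = 12,000/13,000 = 92.3%.
Product A: score 697 ≥ 620; DTI 34.9% ≤ 50%; LTV 92.3% > 80%; employment 85 ≥ 12 mo → does not qualify.
Product B: score 697 ≥ 660; DTI 34.9% ≤ 36%; employment 85 ≥ 24 mo → qualifies.
Product C: score 697 < 720; DTI 34.9% ≤ 40%; LTV 92.3% > 90% → does not qualify.

Product B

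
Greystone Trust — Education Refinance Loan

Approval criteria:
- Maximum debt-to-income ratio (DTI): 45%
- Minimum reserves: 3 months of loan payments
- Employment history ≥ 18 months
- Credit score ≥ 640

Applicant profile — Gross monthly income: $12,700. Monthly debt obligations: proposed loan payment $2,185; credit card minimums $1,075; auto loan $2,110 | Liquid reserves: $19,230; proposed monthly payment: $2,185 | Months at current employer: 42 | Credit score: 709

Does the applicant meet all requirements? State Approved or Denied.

Total monthly debts = (2,185 + 1,075 + 2,110) = 5,370. DTI: 5,370 ÷ 12,700 = 42.3%, within the 45% cap
Reserves: 19,230 ÷ 2,185 = 8.8 months (meets 3-month minimum)
Employment 42 ≥ 18 months
Credit score 709 ≥ 640 (meets)
All criteria satisfied.

Approved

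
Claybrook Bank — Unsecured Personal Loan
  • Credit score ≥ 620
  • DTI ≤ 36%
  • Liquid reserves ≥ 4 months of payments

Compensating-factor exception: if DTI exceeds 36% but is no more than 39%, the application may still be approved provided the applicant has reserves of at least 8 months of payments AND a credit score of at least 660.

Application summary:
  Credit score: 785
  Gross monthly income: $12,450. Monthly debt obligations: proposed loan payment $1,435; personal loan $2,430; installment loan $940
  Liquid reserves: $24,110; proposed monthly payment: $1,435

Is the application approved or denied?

Credit score 785 ≥ 620 (meets base)
Total debts = (1,435 + 2,430 + 940) = 4,805. DTI: 4,805 ÷ 12,450 = 38.6%, over the 36% base limit.
Reserves: 24,110 ÷ 1,435 = 16.8 months (meets 4-month minimum)
38.6% falls in the override range (36%–39%), so the compensating-factor test applies.
Override check — reserves: 16.8 mo (ok); score: 785 (ok).
Both override conditions satisfied; DTI exception granted.

Approved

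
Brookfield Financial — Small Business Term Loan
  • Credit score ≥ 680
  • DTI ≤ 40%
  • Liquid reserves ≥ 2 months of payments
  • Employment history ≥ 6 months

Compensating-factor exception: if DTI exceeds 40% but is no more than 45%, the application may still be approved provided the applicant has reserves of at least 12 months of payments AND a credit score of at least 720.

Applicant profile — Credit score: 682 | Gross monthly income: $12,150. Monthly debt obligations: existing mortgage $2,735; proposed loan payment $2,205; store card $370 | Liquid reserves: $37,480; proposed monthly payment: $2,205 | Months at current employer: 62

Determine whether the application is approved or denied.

Credit score 682 ≥ 680 (meets base)
Total debts = (2,735 + 2,205 + 370) = 5,310. DTI: 5,310 ÷ 12,150 = 43.7%, over the 40% base limit.
Liquid reserves cover 37,480/2,205 = 17.0 months — ≥ 2 required
Employment 62 ≥ 6 months
43.7% falls in the override range (40%–45%), so the compensating-factor test applies.
Override check — reserves: 17.0 mo (ok); score: 682 (below 720).
Override conditions not both satisfied; exception does not apply.

Denied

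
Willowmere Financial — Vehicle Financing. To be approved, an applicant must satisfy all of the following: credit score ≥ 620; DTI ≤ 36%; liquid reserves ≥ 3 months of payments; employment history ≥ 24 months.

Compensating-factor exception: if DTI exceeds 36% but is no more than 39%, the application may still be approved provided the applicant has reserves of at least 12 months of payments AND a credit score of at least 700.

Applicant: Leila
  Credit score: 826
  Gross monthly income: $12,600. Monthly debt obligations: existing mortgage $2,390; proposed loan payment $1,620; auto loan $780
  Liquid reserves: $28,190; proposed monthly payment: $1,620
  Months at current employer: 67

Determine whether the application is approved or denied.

Credit score 826 ≥ 620 (meets base)
Total debts = (2,390 + 1,620 + 780) = 4,790. DTI = 4,790/12,600 = 38% > 36% — standard DTI limit exceeded.
Reserves: 28,190 ÷ 1,620 = 17.4 months (meets 3-month minimum)
Employment 67 ≥ 24 months
38% falls in the override range (36%–39%), so the compensating-factor test applies.
Override check — reserves: 17.4 mo (ok); score: 826 (ok).
Both override conditions satisfied; DTI exception granted.

Approved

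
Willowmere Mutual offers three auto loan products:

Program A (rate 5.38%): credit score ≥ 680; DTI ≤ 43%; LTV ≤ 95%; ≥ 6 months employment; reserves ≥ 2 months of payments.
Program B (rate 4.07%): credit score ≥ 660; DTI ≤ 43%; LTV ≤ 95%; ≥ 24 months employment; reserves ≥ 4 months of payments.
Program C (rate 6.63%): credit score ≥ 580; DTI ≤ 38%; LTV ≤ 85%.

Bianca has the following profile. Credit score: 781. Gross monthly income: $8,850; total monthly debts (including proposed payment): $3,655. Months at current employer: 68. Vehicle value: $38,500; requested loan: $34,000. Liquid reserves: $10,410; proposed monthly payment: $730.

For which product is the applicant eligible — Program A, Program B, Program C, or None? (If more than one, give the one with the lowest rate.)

DTI = 3,655/8,850 = 41.3%.
LTV = 34,000/38,500 = 88.3%.
Reserves = 10,410/730 = 14.3 months.
Program A: score 781 ≥ 680; DTI 41.3% ≤ 43%; LTV 88.3% ≤ 95%; employment 68 ≥ 6 mo; reserves 14.3 ≥ 2 mo → qualifies.
Program B: score 781 ≥ 660; DTI 41.3% ≤ 43%; LTV 88.3% ≤ 95%; employment 68 ≥ 24 mo; reserves 14.3 ≥ 4 mo → qualifies.
Program C: score 781 ≥ 580; DTI 41.3% > 38%; LTV 88.3% > 85% → does not qualify.
Qualifying: Program A, Program B. Lowest rate is 4.07% → Program B.

Program B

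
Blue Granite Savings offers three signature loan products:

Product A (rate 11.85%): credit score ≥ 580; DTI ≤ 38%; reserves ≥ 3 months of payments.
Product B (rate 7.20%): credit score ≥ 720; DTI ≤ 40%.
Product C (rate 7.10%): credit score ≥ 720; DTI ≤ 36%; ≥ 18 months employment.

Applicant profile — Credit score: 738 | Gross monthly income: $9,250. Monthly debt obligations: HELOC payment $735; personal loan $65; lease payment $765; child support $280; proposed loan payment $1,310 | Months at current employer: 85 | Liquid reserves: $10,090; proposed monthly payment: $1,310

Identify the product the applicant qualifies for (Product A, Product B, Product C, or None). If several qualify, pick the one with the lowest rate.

Total debts = (735 + 65 + 765 + 280 + 1,310) = 3,155; DTI = 3,155/9,250 = 34.1%.
Reserves = 10,090/1,310 = 7.7 months.
Product A: score 738 ≥ 580; DTI 34.1% ≤ 38%; reserves 7.7 ≥ 3 mo → qualifies.
Product B: score 738 ≥ 720; DTI 34.1% ≤ 40% → qualifies.
Product C: score 738 ≥ 720; DTI 34.1% ≤ 36%; employment 85 ≥ 18 mo → qualifies.
Qualifying: Product A, Product B, Product C. Lowest rate is 7.10% → Product C.

Product C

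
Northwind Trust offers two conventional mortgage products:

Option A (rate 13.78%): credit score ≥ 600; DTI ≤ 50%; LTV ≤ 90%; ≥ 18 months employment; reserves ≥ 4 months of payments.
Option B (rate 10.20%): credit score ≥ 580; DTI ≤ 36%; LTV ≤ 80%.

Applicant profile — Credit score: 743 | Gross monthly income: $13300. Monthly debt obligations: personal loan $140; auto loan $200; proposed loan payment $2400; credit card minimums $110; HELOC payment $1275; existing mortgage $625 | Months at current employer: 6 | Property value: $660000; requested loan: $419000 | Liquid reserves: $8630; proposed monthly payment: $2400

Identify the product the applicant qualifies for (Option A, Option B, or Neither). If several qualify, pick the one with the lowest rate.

Total debts = (140 + 200 + 2,400 + 110 + 1,275 + 625) = 4,750; DTI = 4,750/13,300 = 35.7%.
LTV = 419,000/660,000 = 63.5%.
Reserves = 8,630/2,400 = 3.6 months.
Option A: score 743 ≥ 600; DTI 35.7% ≤ 50%; LTV 63.5% ≤ 90%; employment 6 < 18 mo; reserves 3.6 < 4 mo → does not qualify.
Option B: score 743 ≥ 580; DTI 35.7% ≤ 36%; LTV 63.5% ≤ 80% → qualifies.

Option B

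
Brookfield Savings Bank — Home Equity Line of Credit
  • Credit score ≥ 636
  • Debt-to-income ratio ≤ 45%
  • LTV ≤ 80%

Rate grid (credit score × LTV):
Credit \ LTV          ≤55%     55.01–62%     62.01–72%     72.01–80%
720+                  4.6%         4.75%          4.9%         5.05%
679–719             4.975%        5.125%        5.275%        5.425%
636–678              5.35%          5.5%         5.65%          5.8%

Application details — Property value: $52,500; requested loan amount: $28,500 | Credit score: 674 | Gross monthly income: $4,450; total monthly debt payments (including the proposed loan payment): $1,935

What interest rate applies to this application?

Credit score 674 ≥ 636; DTI: 1,935 ÷ 4,450 = 43.5%, within the 45% cap
LTV = 28,500/52,500 = 54.3% ≤ 80%
Credit 674 → row 636–678; LTV 54.3% → column ≤55%. Grid cell → 5.35%.

5.35%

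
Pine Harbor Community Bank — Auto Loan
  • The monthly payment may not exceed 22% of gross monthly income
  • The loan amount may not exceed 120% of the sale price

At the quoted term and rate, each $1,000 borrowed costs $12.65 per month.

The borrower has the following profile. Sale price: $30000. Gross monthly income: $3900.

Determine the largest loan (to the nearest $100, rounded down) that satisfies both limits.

$36,000

Payment cap: 22% × $3,900 = $858/month.
At $12.65 per $1,000, that supports 858/12.65 × 1,000 ≈ $67,826 → $67,800.
LTV cap: 120% × $30,000 = $36,000 → $36,000.
Binding constraint: loan-to-value.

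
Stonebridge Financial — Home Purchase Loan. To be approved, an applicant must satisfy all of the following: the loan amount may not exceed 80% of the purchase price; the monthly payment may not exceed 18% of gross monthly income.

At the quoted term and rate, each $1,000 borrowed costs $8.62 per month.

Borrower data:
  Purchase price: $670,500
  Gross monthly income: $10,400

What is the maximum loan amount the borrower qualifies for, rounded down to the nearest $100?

Payment cap: 18% × $10,400 = $1,872/month.
At $8.62 per $1,000, that supports 1,872/8.62 × 1,000 ≈ $217,169 → $217,100.
LTV cap: 80% × $670,500 = $536,400 → $536,400.
Binding constraint: payment-to-income.

$217,100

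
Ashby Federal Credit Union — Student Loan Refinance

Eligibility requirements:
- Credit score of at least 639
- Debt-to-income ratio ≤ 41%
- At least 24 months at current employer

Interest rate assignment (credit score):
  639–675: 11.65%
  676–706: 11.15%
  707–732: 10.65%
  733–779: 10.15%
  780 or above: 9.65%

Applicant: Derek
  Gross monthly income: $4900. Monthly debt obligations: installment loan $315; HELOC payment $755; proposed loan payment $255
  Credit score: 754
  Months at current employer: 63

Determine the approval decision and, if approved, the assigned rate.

Approved at 10.15%

Credit score 754 ≥ 639 (meets minimum)
Total monthly debts = (315 + 755 + 255) = 1,325. Debt-to-income = 1,325/4,900 = 27% — meets 41% limit
Employment 63 ≥ 24 months
All requirements met. Score 754 falls in the 733–779 tier → 10.15%.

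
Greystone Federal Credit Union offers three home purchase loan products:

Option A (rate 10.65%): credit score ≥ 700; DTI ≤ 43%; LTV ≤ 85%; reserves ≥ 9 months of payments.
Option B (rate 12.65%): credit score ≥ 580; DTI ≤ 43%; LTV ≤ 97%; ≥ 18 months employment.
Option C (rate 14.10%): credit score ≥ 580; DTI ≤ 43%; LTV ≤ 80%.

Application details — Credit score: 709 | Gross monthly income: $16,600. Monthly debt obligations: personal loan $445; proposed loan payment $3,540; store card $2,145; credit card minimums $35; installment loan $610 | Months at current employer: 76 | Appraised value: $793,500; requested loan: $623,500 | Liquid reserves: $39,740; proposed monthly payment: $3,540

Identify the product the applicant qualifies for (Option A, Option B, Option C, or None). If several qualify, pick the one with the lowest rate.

Total debts = (445 + 3,540 + 2,145 + 35 + 610) = 6,775; DTI = 6,775/16,600 = 40.8%.
LTV = 623,500/793,500 = 78.6%.
Reserves = 39,740/3,540 = 11.2 months.
Option A: score 709 ≥ 700; DTI 40.8% ≤ 43%; LTV 78.6% ≤ 85%; reserves 11.2 ≥ 9 mo → qualifies.
Option B: score 709 ≥ 580; DTI 40.8% ≤ 43%; LTV 78.6% ≤ 97%; employment 76 ≥ 18 mo → qualifies.
Option C: score 709 ≥ 580; DTI 40.8% ≤ 43%; LTV 78.6% ≤ 80% → qualifies.
Qualifying: Option A, Option B, Option C. Lowest rate is 10.65% → Option A.

Option A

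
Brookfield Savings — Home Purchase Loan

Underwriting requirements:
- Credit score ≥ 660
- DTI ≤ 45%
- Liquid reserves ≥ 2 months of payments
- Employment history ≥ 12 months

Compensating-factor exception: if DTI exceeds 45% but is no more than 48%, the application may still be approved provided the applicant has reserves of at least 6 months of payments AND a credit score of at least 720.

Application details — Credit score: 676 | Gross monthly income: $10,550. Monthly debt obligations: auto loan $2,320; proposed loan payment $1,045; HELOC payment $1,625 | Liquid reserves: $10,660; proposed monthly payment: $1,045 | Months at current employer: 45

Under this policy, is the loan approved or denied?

Denied

Credit score 676 ≥ 660 (meets base)
Total debts = (2,320 + 1,045 + 1,625) = 4,990. DTI: 4,990 ÷ 10,550 = 47.3%, over the 45% base limit.
Reserves = 10,660/1,045 = 10.2 months ≥ 2
Employment 45 ≥ 12 months
DTI 47.3% is within the 45%–48% exception band; checking compensating factors.
Reserves 10.2 ≥ 6 months; credit score 676 < 720.
Override conditions not both satisfied; exception does not apply.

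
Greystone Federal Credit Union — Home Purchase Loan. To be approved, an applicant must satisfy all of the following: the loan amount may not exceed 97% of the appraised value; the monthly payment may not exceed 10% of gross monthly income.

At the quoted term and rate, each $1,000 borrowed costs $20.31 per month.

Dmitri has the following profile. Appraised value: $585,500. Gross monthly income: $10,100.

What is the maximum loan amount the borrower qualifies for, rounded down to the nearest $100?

$49,700

Payment cap: 10% × $10,100 = $1,010/month.
At $20.31 per $1,000, that supports 1,010/20.31 × 1,000 ≈ $49,729 → $49,700.
LTV cap: 97% × $585,500 = $567,935 → $567,900.
Binding constraint: payment-to-income.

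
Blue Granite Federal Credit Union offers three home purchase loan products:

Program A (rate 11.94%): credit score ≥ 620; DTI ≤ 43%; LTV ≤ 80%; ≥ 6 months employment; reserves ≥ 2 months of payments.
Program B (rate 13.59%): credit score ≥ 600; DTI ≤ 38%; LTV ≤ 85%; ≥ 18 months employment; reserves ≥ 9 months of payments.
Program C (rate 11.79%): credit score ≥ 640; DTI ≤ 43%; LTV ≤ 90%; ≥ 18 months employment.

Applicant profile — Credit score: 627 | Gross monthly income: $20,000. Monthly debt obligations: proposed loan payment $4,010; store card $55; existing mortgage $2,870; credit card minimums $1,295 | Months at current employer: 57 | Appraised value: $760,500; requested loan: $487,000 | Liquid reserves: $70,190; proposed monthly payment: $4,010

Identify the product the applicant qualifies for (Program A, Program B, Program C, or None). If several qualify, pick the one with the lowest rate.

Program A

Total debts = (4,010 + 55 + 2,870 + 1,295) = 8,230; DTI = 8,230/20,000 = 41.1%.
LTV = 487,000/760,500 = 64%.
Reserves = 70,190/4,010 = 17.5 months.
Program A: score 627 ≥ 620; DTI 41.1% ≤ 43%; LTV 64% ≤ 80%; employment 57 ≥ 6 mo; reserves 17.5 ≥ 2 mo → qualifies.
Program B: score 627 ≥ 600; DTI 41.1% > 38%; LTV 64% ≤ 85%; employment 57 ≥ 18 mo; reserves 17.5 ≥ 9 mo → does not qualify.
Program C: score 627 < 640; DTI 41.1% ≤ 43%; LTV 64% ≤ 90%; employment 57 ≥ 18 mo → does not qualify.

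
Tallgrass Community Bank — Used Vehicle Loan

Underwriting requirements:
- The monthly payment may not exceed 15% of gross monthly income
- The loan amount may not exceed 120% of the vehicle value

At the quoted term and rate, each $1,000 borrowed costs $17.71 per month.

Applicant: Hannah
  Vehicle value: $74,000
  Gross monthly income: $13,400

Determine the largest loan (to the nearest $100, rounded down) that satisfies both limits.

Payment cap: 15% × $13,400 = $2,010/month.
At $17.71 per $1,000, that supports 2,010/17.71 × 1,000 ≈ $113,495 → $113,400.
LTV cap: 120% × $74,000 = $88,800 → $88,800.
Binding constraint: loan-to-value.

$88,800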